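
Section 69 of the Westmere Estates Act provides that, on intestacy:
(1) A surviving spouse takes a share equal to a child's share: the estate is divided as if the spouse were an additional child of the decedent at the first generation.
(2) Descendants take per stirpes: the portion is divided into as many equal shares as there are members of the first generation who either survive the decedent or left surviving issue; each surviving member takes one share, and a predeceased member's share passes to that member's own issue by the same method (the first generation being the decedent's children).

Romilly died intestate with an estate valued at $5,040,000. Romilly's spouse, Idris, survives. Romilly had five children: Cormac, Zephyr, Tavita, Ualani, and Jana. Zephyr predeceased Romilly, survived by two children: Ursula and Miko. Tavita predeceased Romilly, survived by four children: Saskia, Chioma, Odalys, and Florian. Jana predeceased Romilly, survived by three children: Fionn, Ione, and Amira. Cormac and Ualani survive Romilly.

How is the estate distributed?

Idris: $840,000; Cormac: $840,000; Ursula: $420,000; Miko: $420,000; Saskia: $210,000; Chioma: $210,000; Odalys: $210,000; Florian: $210,000; Ualani: $840,000; Fionn: $280,000; Ione: $280,000; Amira: $280,000

The spouse counts as an additional share at the children's level, so there are 6 primary shares of $840,000. Idris takes one such share ($840,000).
The children's combined portion ($4,200,000) is divided into 5 shares of $840,000: Cormac and Ualani each take $840,000; Zephyr's $840,000 share passes to Zephyr's issue; Tavita's $840,000 share passes to Tavita's issue; Jana's $840,000 share passes to Jana's issue.
Zephyr's share ($840,000) is divided into 2 shares of $420,000: Ursula and Miko each take $420,000.
Tavita's share ($840,000) is divided into 4 shares of $210,000: Saskia, Chioma, Odalys, and Florian each take $210,000.
Jana's share ($840,000) is divided into 3 shares of $280,000: Fionn, Ione, and Amira each take $280,000.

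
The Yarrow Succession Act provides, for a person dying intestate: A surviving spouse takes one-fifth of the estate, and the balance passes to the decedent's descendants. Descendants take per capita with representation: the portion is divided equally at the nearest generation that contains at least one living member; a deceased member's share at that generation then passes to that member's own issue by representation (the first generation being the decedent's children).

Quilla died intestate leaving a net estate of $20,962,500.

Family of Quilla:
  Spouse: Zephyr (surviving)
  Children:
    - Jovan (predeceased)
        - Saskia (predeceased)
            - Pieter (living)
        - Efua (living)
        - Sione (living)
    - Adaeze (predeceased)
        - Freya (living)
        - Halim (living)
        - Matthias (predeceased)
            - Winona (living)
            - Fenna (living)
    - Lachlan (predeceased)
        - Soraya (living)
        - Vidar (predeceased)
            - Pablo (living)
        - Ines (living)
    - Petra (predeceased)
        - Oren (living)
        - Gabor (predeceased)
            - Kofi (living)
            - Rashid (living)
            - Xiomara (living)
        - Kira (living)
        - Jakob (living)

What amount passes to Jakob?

Jakob receives $1,290,000.

Zephyr takes one-fifth of $20,962,500 = $4,192,500. The remaining $16,770,000 passes to the descendants.
No child survives, so the initial division is made at the grandchildren's generation.
The descendants' portion ($16,770,000) is divided into 13 shares of $1,290,000: Efua, Sione, Freya, Halim, Soraya, Ines, Oren, Kira, and Jakob each take $1,290,000; Saskia's $1,290,000 share passes to Saskia's issue; Matthias's $1,290,000 share passes to Matthias's issue; Vidar's $1,290,000 share passes to Vidar's issue; Gabor's $1,290,000 share passes to Gabor's issue.
Saskia's share ($1,290,000) passes entirely to Pieter.
Matthias's share ($1,290,000) is divided into 2 shares of $645,000: Winona and Fenna each take $645,000.
Vidar's share ($1,290,000) passes entirely to Pablo.
Gabor's share ($1,290,000) is divided into 3 shares of $430,000: Kofi, Rashid, and Xiomara each take $430,000.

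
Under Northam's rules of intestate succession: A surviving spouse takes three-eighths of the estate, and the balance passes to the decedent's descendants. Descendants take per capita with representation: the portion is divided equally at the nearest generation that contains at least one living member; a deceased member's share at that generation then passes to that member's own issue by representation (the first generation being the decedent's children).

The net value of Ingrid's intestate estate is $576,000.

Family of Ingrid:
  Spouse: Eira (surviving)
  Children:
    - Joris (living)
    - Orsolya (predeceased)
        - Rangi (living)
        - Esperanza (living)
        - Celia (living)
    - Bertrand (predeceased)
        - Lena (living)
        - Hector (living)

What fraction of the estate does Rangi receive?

Rangi receives 5/72 of the estate.

Eira takes three-eighths of $576,000 = $216,000. The remaining $360,000 passes to the descendants.
The descendants' portion ($360,000) is divided into 3 shares of $120,000: Joris takes $120,000; Orsolya's $120,000 share passes to Orsolya's issue; Bertrand's $120,000 share passes to Bertrand's issue.
Orsolya's share ($120,000) is divided into 3 shares of $40,000: Rangi, Esperanza, and Celia each take $40,000.
Bertrand's share ($120,000) is divided into 2 shares of $60,000: Lena and Hector each take $60,000.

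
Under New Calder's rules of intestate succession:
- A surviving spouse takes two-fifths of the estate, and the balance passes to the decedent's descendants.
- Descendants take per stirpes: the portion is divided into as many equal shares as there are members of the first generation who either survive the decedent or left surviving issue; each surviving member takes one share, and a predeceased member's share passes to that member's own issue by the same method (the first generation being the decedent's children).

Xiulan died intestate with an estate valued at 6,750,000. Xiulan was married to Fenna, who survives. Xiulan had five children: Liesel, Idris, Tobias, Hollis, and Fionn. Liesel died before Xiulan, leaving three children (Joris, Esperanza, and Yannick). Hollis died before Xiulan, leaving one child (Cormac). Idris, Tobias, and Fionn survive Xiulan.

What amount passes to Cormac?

Fenna takes two-fifths of 6,750,000 = 2,700,000. The remaining 4,050,000 passes to the descendants.
The descendants' portion (4,050,000) is divided into 5 shares of 810,000: Idris, Tobias, and Fionn each take 810,000; Liesel's 810,000 share passes to Liesel's issue; Hollis's 810,000 share passes to Hollis's issue.
Liesel's share (810,000) is divided into 3 shares of 270,000: Joris, Esperanza, and Yannick each take 270,000.
Hollis's share (810,000) passes entirely to Cormac.

Cormac receives 810,000.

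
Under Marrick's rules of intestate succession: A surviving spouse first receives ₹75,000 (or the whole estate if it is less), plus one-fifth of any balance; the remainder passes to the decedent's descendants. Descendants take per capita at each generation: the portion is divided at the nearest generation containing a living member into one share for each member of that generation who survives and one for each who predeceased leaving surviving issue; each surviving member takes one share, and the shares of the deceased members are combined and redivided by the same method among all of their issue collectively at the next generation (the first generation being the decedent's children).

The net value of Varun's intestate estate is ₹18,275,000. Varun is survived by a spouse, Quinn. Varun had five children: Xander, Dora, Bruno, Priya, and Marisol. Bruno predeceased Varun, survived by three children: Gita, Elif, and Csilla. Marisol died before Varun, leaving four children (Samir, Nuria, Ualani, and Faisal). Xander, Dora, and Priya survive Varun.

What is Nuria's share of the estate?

Nuria receives ₹832,000.

Quinn first takes ₹75,000, leaving a balance of ₹18,200,000. Quinn then takes one-fifth of the balance (₹3,640,000), for a total of ₹3,715,000. The remaining ₹14,560,000 passes to the descendants.
The descendants' portion (₹14,560,000) is divided at the children's generation into 5 shares of ₹2,912,000. Xander, Dora, and Priya each take ₹2,912,000. The 2 shares of the deceased (Bruno and Marisol) are combined into a pool of ₹5,824,000.
That pool (₹5,824,000) is divided at the grandchildren's generation equally among Gita, Elif, Csilla, Samir, Nuria, Ualani, and Faisal: ₹832,000 each.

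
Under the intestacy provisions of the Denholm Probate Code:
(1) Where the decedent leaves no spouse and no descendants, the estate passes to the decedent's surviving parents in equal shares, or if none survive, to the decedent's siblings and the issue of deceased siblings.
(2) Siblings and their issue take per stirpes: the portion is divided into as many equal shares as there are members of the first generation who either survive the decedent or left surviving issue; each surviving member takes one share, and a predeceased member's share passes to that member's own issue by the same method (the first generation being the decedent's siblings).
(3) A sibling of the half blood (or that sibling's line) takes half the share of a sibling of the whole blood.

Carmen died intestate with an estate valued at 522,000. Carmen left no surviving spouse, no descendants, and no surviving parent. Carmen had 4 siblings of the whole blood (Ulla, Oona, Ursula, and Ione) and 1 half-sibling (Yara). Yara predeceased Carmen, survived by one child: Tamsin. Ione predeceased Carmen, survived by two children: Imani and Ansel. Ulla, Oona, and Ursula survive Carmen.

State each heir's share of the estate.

The entire 522,000 passes to the siblings and their issue.
Counting each half-blood sibling's line as half a unit, there are 9/2 units in 522,000, so one unit is 116,000. Whole-blood lines (Ulla, Oona, Ursula, and Ione) take 116,000 each; half-blood lines (Yara) take 58,000 each.
Yara's share (58,000) passes entirely to Tamsin.
Ione's share (116,000) is divided into 2 shares of 58,000: Imani and Ansel each take 58,000.

Ulla: 116,000; Oona: 116,000; Tamsin: 58,000; Ursula: 116,000; Imani: 58,000; Ansel: 58,000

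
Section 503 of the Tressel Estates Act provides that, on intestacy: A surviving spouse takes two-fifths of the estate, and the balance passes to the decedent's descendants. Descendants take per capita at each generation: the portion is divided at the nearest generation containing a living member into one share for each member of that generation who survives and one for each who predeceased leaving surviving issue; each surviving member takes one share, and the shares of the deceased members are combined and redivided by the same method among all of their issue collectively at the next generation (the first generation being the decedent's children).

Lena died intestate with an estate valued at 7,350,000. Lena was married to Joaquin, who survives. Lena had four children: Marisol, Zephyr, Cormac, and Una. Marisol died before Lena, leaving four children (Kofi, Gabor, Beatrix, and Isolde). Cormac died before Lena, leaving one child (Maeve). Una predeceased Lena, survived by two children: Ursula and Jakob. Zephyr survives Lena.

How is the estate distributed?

Joaquin takes two-fifths of 7,350,000 = 2,940,000. The remaining 4,410,000 passes to the descendants.
The descendants' portion (4,410,000) is divided at the children's generation into 4 shares of 1,102,500. Zephyr takes 1,102,500. The 3 shares of the deceased (Marisol, Cormac, and Una) are combined into a pool of 3,307,500.
That pool (3,307,500) is divided at the grandchildren's generation equally among Kofi, Gabor, Beatrix, Isolde, Maeve, Ursula, and Jakob: 472,500 each.

Joaquin: 2,940,000; Kofi: 472,500; Gabor: 472,500; Beatrix: 472,500; Isolde: 472,500; Zephyr: 1,102,500; Maeve: 472,500; Ursula: 472,500; Jakob: 472,500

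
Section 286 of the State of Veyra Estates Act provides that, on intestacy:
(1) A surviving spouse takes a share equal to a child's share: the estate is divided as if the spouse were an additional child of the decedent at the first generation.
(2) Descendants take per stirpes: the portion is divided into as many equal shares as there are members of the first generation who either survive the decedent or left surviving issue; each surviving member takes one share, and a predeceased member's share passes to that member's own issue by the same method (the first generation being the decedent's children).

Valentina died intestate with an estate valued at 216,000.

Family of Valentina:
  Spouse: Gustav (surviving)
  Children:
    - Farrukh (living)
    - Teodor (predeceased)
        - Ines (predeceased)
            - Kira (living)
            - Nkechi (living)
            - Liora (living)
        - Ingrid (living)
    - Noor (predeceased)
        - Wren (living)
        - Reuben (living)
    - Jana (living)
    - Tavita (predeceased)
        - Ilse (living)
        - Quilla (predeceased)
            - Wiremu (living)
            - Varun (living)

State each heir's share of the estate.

The spouse counts as an additional share at the children's level, so there are 6 primary shares of 36,000. Gustav takes one such share (36,000).
The children's combined portion (180,000) is divided into 5 shares of 36,000: Farrukh and Jana each take 36,000; Teodor's 36,000 share passes to Teodor's issue; Noor's 36,000 share passes to Noor's issue; Tavita's 36,000 share passes to Tavita's issue.
Teodor's share (36,000) is divided into 2 shares of 18,000: Ingrid takes 18,000; Ines's 18,000 share passes to Ines's issue.
Ines's share (18,000) is divided into 3 shares of 6,000: Kira, Nkechi, and Liora each take 6,000.
Noor's share (36,000) is divided into 2 shares of 18,000: Wren and Reuben each take 18,000.
Tavita's share (36,000) is divided into 2 shares of 18,000: Ilse takes 18,000; Quilla's 18,000 share passes to Quilla's issue.
Quilla's share (18,000) is divided into 2 shares of 9,000: Wiremu and Varun each take 9,000.

Gustav: 36,000; Farrukh: 36,000; Kira: 6,000; Nkechi: 6,000; Liora: 6,000; Ingrid: 18,000; Wren: 18,000; Reuben: 18,000; Jana: 36,000; Ilse: 18,000; Wiremu: 9,000; Varun: 9,000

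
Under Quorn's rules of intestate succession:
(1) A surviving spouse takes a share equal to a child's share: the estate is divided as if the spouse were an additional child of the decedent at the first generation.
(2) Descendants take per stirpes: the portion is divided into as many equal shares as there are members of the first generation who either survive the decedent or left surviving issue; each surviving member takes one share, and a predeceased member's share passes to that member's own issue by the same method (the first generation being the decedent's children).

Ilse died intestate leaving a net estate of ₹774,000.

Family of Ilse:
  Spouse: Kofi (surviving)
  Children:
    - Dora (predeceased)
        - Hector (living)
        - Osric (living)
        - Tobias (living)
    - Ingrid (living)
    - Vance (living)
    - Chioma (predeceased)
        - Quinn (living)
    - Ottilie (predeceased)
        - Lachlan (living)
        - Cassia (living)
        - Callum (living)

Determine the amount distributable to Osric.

Osric receives ₹43,000.

The spouse counts as an additional share at the children's level, so there are 6 primary shares of ₹129,000. Kofi takes one such share (₹129,000).
The children's combined portion (₹645,000) is divided into 5 shares of ₹129,000: Ingrid and Vance each take ₹129,000; Dora's ₹129,000 share passes to Dora's issue; Chioma's ₹129,000 share passes to Chioma's issue; Ottilie's ₹129,000 share passes to Ottilie's issue.
Dora's share (₹129,000) is divided into 3 shares of ₹43,000: Hector, Osric, and Tobias each take ₹43,000.
Chioma's share (₹129,000) passes entirely to Quinn.
Ottilie's share (₹129,000) is divided into 3 shares of ₹43,000: Lachlan, Cassia, and Callum each take ₹43,000.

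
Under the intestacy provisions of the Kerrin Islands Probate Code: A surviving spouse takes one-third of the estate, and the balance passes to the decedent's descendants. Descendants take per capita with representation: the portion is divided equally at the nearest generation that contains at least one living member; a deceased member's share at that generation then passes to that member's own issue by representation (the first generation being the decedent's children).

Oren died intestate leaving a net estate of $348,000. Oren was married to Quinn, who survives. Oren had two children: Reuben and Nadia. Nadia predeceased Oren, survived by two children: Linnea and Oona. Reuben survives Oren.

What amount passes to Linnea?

Quinn takes one-third of $348,000 = $116,000. The remaining $232,000 passes to the descendants.
The descendants' portion ($232,000) is divided into 2 shares of $116,000: Reuben takes $116,000; Nadia's $116,000 share passes to Nadia's issue.
Nadia's share ($116,000) is divided into 2 shares of $58,000: Linnea and Oona each take $58,000.

Linnea receives $58,000.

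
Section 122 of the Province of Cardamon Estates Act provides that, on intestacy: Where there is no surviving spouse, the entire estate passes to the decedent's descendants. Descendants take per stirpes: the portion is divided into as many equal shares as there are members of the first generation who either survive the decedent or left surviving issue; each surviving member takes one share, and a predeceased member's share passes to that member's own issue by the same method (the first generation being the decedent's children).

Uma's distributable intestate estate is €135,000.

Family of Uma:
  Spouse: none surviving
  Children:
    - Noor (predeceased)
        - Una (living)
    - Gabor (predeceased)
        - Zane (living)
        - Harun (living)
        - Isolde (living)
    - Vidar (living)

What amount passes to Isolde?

Isolde receives €15,000.

The entire €135,000 passes to the descendants.
That amount (€135,000) is divided into 3 shares of €45,000: Vidar takes €45,000; Noor's €45,000 share passes to Noor's issue; Gabor's €45,000 share passes to Gabor's issue.
Noor's share (€45,000) passes entirely to Una.
Gabor's share (€45,000) is divided into 3 shares of €15,000: Zane, Harun, and Isolde each take €15,000.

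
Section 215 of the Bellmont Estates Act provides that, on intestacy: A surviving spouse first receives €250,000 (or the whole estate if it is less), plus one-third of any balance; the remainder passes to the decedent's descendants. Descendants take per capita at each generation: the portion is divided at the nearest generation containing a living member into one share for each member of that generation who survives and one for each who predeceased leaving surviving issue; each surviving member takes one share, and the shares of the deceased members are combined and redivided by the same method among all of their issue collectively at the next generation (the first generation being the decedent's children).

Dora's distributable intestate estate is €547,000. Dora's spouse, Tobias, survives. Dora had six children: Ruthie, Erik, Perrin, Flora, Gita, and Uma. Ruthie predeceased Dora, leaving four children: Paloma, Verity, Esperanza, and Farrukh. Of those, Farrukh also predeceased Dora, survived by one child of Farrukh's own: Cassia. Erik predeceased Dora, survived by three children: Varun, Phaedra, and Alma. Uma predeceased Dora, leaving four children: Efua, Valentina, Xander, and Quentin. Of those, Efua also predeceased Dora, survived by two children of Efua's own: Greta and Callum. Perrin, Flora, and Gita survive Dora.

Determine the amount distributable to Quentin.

Tobias first takes €250,000, leaving a balance of €297,000. Tobias then takes one-third of the balance (€99,000), for a total of €349,000. The remaining €198,000 passes to the descendants.
The descendants' portion (€198,000) is divided at the children's generation into 6 shares of €33,000. Perrin, Flora, and Gita each take €33,000. The 3 shares of the deceased (Ruthie, Erik, and Uma) are combined into a pool of €99,000.
That pool (€99,000) is divided at the grandchildren's generation into 11 shares of €9,000. Paloma, Verity, Esperanza, Varun, Phaedra, Alma, Valentina, Xander, and Quentin each take €9,000. The 2 shares of the deceased (Farrukh and Efua) are combined into a pool of €18,000.
That pool (€18,000) is divided at the great-grandchildren's generation equally among Cassia, Greta, and Callum: €6,000 each.

Quentin receives €9,000.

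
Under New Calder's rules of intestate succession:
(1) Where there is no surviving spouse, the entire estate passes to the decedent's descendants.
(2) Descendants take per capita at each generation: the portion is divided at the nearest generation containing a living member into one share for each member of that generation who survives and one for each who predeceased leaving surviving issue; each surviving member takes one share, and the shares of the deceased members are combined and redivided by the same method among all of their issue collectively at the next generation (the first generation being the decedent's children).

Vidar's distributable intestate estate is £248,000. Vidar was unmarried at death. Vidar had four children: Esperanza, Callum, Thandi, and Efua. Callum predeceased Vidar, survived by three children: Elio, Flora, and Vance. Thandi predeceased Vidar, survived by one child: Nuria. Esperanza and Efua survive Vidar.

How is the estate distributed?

The entire £248,000 passes to the descendants.
That amount (£248,000) is divided at the children's generation into 4 shares of £62,000. Esperanza and Efua each take £62,000. The 2 shares of the deceased (Callum and Thandi) are combined into a pool of £124,000.
That pool (£124,000) is divided at the grandchildren's generation equally among Elio, Flora, Vance, and Nuria: £31,000 each.

Esperanza: £62,000; Elio: £31,000; Flora: £31,000; Vance: £31,000; Nuria: £31,000; Efua: £62,000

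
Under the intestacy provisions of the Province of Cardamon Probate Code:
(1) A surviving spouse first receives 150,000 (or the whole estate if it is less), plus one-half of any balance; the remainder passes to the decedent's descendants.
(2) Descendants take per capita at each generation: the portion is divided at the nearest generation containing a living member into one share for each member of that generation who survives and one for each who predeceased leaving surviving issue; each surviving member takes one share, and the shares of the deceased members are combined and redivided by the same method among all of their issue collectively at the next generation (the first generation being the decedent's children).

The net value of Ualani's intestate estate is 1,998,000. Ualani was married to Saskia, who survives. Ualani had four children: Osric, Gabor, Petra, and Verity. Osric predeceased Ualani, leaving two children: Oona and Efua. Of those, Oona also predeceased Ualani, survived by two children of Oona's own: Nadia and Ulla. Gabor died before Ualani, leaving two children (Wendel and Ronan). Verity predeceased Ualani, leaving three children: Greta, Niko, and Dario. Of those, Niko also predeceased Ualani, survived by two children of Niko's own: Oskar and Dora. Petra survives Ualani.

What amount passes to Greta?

Saskia first takes 150,000, leaving a balance of 1,848,000. Saskia then takes one-half of the balance (924,000), for a total of 1,074,000. The remaining 924,000 passes to the descendants.
The descendants' portion (924,000) is divided at the children's generation into 4 shares of 231,000. Petra takes 231,000. The 3 shares of the deceased (Osric, Gabor, and Verity) are combined into a pool of 693,000.
That pool (693,000) is divided at the grandchildren's generation into 7 shares of 99,000. Efua, Wendel, Ronan, Greta, and Dario each take 99,000. The 2 shares of the deceased (Oona and Niko) are combined into a pool of 198,000.
That pool (198,000) is divided at the great-grandchildren's generation equally among Nadia, Ulla, Oskar, and Dora: 49,500 each.

Greta receives 99,000.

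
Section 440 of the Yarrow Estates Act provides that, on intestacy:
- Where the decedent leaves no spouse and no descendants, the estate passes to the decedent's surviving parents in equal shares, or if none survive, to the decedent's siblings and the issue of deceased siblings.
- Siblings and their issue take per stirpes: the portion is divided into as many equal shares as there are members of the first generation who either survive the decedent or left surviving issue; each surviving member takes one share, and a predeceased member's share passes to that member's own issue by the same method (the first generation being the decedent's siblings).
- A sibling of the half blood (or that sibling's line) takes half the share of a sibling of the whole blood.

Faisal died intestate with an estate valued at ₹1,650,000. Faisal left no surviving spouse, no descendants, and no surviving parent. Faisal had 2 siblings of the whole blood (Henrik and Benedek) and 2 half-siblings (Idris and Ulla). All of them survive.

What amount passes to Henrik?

Henrik receives ₹550,000.

The entire ₹1,650,000 passes to the siblings and their issue.
Counting each half-blood sibling's line as half a unit, there are 3 units in ₹1,650,000, so one unit is ₹550,000. Whole-blood lines (Henrik and Benedek) take ₹550,000 each; half-blood lines (Idris and Ulla) take ₹275,000 each.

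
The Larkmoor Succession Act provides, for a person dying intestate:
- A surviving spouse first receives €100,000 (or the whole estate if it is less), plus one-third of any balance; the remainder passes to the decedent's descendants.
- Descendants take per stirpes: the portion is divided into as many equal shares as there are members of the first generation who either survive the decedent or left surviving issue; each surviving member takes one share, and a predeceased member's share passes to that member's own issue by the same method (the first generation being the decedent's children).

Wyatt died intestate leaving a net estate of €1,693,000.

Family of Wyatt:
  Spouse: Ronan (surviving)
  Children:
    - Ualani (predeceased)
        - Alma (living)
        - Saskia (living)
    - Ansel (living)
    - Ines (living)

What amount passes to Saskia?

Ronan first takes €100,000, leaving a balance of €1,593,000. Ronan then takes one-third of the balance (€531,000), for a total of €631,000. The remaining €1,062,000 passes to the descendants.
The descendants' portion (€1,062,000) is divided into 3 shares of €354,000: Ansel and Ines each take €354,000; Ualani's €354,000 share passes to Ualani's issue.
Ualani's share (€354,000) is divided into 2 shares of €177,000: Alma and Saskia each take €177,000.

Saskia receives €177,000.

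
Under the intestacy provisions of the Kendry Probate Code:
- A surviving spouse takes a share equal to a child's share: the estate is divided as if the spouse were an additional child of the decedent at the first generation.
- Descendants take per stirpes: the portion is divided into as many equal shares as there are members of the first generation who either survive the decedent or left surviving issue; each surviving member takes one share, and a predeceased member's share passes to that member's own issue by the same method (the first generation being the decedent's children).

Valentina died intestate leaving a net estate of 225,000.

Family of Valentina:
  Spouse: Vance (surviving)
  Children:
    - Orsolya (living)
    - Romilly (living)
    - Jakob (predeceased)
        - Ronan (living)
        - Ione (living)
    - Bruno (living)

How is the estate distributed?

Vance: 45,000; Orsolya: 45,000; Romilly: 45,000; Ronan: 22,500; Ione: 22,500; Bruno: 45,000

The spouse counts as an additional share at the children's level, so there are 5 primary shares of 45,000. Vance takes one such share (45,000).
The children's combined portion (180,000) is divided into 4 shares of 45,000: Orsolya, Romilly, and Bruno each take 45,000; Jakob's 45,000 share passes to Jakob's issue.
Jakob's share (45,000) is divided into 2 shares of 22,500: Ronan and Ione each take 22,500.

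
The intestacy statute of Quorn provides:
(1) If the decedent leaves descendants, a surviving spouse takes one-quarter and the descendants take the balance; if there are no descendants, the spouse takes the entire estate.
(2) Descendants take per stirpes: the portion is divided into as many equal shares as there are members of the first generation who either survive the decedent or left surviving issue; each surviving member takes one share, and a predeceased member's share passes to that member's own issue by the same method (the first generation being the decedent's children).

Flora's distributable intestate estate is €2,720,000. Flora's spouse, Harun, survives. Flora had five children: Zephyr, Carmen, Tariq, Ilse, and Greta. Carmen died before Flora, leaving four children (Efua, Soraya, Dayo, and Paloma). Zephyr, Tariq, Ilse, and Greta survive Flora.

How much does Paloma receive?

Paloma receives €102,000.

Harun takes one-quarter of €2,720,000 = €680,000. The remaining €2,040,000 passes to the descendants.
The descendants' portion (€2,040,000) is divided into 5 shares of €408,000: Zephyr, Tariq, Ilse, and Greta each take €408,000; Carmen's €408,000 share passes to Carmen's issue.
Carmen's share (€408,000) is divided into 4 shares of €102,000: Efua, Soraya, Dayo, and Paloma each take €102,000.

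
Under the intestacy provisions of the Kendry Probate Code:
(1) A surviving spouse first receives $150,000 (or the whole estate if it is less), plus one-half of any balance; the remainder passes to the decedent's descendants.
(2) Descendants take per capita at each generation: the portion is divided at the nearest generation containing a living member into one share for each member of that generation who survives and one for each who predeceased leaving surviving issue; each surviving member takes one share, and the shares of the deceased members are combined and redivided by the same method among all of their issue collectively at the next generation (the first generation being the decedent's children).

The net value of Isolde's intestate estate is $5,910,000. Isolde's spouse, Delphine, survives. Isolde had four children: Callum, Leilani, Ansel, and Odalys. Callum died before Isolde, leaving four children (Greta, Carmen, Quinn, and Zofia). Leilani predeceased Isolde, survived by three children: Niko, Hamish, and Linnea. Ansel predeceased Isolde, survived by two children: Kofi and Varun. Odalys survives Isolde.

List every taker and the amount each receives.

Delphine first takes $150,000, leaving a balance of $5,760,000. Delphine then takes one-half of the balance ($2,880,000), for a total of $3,030,000. The remaining $2,880,000 passes to the descendants.
The descendants' portion ($2,880,000) is divided at the children's generation into 4 shares of $720,000. Odalys takes $720,000. The 3 shares of the deceased (Callum, Leilani, and Ansel) are combined into a pool of $2,160,000.
That pool ($2,160,000) is divided at the grandchildren's generation equally among Greta, Carmen, Quinn, Zofia, Niko, Hamish, Linnea, Kofi, and Varun: $240,000 each.

Delphine: $3,030,000; Greta: $240,000; Carmen: $240,000; Quinn: $240,000; Zofia: $240,000; Niko: $240,000; Hamish: $240,000; Linnea: $240,000; Kofi: $240,000; Varun: $240,000; Odalys: $720,000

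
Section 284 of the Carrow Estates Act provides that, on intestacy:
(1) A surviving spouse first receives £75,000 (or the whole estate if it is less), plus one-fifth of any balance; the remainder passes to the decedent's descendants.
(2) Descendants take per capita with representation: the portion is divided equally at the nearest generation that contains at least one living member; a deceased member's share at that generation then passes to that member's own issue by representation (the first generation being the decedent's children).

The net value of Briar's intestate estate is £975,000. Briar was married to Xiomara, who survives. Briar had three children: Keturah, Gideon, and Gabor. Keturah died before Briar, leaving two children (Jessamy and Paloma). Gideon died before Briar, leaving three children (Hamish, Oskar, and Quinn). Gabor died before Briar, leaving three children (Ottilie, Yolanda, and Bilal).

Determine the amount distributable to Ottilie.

Ottilie receives £90,000.

Xiomara first takes £75,000, leaving a balance of £900,000. Xiomara then takes one-fifth of the balance (£180,000), for a total of £255,000. The remaining £720,000 passes to the descendants.
No child survives, so the initial division is made at the grandchildren's generation.
The descendants' portion (£720,000) is divided into 8 shares of £90,000: Jessamy, Paloma, Hamish, Oskar, Quinn, Ottilie, Yolanda, and Bilal each take £90,000.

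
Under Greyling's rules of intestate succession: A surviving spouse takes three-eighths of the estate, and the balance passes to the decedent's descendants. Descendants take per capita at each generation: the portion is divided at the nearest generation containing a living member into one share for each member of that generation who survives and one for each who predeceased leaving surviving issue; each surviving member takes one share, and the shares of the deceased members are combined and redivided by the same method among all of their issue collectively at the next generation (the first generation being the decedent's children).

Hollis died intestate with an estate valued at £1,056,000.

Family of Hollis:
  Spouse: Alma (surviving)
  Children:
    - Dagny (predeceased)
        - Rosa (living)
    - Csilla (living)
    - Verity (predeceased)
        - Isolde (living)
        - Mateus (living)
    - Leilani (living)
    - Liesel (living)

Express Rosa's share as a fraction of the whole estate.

Alma takes three-eighths of £1,056,000 = £396,000. The remaining £660,000 passes to the descendants.
The descendants' portion (£660,000) is divided at the children's generation into 5 shares of £132,000. Csilla, Leilani, and Liesel each take £132,000. The 2 shares of the deceased (Dagny and Verity) are combined into a pool of £264,000.
That pool (£264,000) is divided at the grandchildren's generation equally among Rosa, Isolde, and Mateus: £88,000 each.

Rosa receives 1/12 of the estate.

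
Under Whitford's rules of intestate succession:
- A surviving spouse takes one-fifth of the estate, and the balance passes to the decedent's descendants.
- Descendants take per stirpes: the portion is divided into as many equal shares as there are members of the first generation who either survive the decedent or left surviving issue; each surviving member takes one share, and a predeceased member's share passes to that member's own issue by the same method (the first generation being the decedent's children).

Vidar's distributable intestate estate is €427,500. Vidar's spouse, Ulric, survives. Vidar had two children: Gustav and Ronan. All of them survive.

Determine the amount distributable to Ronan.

Ronan receives €171,000.

Ulric takes one-fifth of €427,500 = €85,500. The remaining €342,000 passes to the descendants.
The descendants' portion (€342,000) is divided into 2 shares of €171,000: Gustav and Ronan each take €171,000.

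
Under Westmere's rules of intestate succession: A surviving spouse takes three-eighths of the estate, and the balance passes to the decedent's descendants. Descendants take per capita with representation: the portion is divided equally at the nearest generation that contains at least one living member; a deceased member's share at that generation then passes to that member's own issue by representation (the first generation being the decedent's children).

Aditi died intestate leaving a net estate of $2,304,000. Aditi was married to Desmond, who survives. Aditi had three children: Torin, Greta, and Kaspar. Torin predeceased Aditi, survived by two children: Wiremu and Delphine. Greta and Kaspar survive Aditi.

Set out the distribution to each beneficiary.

Desmond takes three-eighths of $2,304,000 = $864,000. The remaining $1,440,000 passes to the descendants.
The descendants' portion ($1,440,000) is divided into 3 shares of $480,000: Greta and Kaspar each take $480,000; Torin's $480,000 share passes to Torin's issue.
Torin's share ($480,000) is divided into 2 shares of $240,000: Wiremu and Delphine each take $240,000.

Desmond: $864,000; Wiremu: $240,000; Delphine: $240,000; Greta: $480,000; Kaspar: $480,000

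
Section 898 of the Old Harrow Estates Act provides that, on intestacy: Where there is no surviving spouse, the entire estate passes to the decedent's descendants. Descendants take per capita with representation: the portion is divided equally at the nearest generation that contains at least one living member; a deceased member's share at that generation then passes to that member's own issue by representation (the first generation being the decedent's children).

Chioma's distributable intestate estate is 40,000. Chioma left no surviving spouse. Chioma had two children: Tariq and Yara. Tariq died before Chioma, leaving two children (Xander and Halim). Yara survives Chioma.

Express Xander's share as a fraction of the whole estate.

The entire 40,000 passes to the descendants.
That amount (40,000) is divided into 2 shares of 20,000: Yara takes 20,000; Tariq's 20,000 share passes to Tariq's issue.
Tariq's share (20,000) is divided into 2 shares of 10,000: Xander and Halim each take 10,000.

Xander receives 1/4 of the estate.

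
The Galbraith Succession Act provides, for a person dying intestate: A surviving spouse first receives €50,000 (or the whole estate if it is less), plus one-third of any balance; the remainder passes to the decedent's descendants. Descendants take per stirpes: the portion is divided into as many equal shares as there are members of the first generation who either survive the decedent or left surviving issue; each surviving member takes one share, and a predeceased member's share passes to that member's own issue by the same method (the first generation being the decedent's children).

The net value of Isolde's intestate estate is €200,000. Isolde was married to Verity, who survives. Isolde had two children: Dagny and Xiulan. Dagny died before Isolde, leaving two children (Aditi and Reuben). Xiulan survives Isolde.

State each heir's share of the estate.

Verity first takes €50,000, leaving a balance of €150,000. Verity then takes one-third of the balance (€50,000), for a total of €100,000. The remaining €100,000 passes to the descendants.
The descendants' portion (€100,000) is divided into 2 shares of €50,000: Xiulan takes €50,000; Dagny's €50,000 share passes to Dagny's issue.
Dagny's share (€50,000) is divided into 2 shares of €25,000: Aditi and Reuben each take €25,000.

Verity: €100,000; Aditi: €25,000; Reuben: €25,000; Xiulan: €50,000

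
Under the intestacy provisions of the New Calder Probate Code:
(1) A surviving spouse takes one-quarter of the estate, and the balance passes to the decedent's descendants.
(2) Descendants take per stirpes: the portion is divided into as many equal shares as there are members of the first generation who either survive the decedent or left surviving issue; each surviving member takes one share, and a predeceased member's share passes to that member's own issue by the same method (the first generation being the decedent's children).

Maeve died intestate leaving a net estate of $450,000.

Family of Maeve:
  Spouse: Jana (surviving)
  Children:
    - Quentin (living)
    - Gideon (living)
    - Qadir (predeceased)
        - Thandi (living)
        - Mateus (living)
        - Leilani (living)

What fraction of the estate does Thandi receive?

Jana takes one-quarter of $450,000 = $112,500. The remaining $337,500 passes to the descendants.
The descendants' portion ($337,500) is divided into 3 shares of $112,500: Quentin and Gideon each take $112,500; Qadir's $112,500 share passes to Qadir's issue.
Qadir's share ($112,500) is divided into 3 shares of $37,500: Thandi, Mateus, and Leilani each take $37,500.

Thandi receives 1/12 of the estate.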